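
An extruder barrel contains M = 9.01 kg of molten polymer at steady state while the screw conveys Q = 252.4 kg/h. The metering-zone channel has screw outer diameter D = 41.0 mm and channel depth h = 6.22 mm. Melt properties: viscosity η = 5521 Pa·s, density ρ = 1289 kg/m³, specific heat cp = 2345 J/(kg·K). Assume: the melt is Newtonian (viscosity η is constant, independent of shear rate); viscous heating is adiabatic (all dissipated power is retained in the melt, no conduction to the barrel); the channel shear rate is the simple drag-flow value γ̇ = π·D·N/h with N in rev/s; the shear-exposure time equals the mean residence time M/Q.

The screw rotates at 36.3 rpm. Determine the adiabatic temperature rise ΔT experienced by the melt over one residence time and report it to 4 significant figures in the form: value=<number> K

value=36.84 K

Convert throughput: Q = 252.4 kg/h = 252.4/3600 = 0.0701111 kg/s
t_res = M / Q_s = 9.01 / 0.0701111 = 128.51 s
Convert to SI: D = 0.041 m, h = 0.00622 m, N = 36.3/60 = 0.605 rev/s
Shear rate: γ̇ = πDN/h = π·0.041·0.605/0.00622 = 12.5285 s⁻¹
ΔT = η·γ̇²·t_res/(ρ·cp) = [5521 × 12.5285² × 128.51] / [1289 × 2345] = 36.8432 K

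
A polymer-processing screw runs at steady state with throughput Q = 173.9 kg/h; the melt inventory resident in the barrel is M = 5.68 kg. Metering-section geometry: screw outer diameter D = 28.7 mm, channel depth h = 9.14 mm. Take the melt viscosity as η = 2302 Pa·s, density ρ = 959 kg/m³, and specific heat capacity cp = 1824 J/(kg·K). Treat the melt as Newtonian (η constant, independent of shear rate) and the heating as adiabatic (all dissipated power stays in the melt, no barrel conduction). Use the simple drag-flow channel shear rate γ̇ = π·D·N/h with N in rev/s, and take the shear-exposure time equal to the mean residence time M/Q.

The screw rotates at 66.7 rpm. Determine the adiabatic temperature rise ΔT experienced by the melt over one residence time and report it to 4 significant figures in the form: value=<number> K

value=18.61 K

Q_s = Q / 3600 = 173.9 / 3600 = 0.0483056 kg/s
t_res = M / Q_s = 5.68 / 0.0483056 = 117.585 s
Geometry in metres: D = 28.7 mm → 0.0287 m, h = 9.14 mm → 0.00914 m; screw speed N = 66.7 rpm = 1.11167 rev/s
γ̇ = π D N / h = (π)(0.0287)(1.11167) / 0.00914 = 10.9663 s⁻¹
ΔT = η·γ̇²·t_res / (ρ·cp) = 2302 · (10.9663)² · 117.585 / (959 · 1824) = 18.6094 K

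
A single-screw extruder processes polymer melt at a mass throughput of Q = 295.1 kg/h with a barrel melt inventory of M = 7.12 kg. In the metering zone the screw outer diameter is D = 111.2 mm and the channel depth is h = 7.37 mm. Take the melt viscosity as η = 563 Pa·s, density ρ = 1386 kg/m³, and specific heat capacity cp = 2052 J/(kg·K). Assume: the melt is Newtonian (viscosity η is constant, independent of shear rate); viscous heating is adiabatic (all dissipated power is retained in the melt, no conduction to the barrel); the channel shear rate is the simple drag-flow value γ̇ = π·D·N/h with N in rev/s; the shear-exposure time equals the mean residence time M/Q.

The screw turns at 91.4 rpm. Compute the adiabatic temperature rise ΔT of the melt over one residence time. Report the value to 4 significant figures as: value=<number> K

Q_s = Q / 3600 = 295.1 / 3600 = 0.0819722 kg/s
t_res = M / Q_s = 7.12 / 0.0819722 = 86.8587 s
Geometry in metres: D = 111.2 mm → 0.1112 m, h = 7.37 mm → 0.00737 m; screw speed N = 91.4 rpm = 1.52333 rev/s
γ̇ = π D N / h = (π)(0.1112)(1.52333) / 0.00737 = 72.2075 s⁻¹
Adiabatic rise: ΔT = η γ̇² t_res / (ρ cp) = 563·(72.2075)²·86.8587 / (1386·2052) = 89.649 K

value=89.65 K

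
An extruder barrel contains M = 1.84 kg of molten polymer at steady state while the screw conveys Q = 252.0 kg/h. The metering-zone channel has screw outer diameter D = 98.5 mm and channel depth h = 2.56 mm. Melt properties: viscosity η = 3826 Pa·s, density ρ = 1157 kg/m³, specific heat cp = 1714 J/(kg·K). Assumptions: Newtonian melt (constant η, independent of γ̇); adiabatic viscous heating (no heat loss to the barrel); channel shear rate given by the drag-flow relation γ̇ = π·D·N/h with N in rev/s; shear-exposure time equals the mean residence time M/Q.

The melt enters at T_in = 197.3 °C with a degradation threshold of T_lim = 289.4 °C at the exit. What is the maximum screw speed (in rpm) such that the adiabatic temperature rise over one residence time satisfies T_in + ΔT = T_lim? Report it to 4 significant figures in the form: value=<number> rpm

Q_s = Q / 3600 = 252.0 / 3600 = 0.07 kg/s
t_res = M / Q_s = 1.84 / 0.07 = 26.2857 s
Convert to metres: D = 0.0985 m, h = 0.00256 m
Allowable rise: ΔT_a = T_lim − T_in = 289.4 − 197.3 = 92.1 K
Invert ΔT = ηγ̇²t_res/(ρcp) for γ̇: γ̇_max² = ΔT_a ρ cp / (η t_res) = 92.1·1157·1714 / (3826·26.2857) = 1816.1 s⁻²
γ̇_max = √1816.1 = 42.6157 s⁻¹
Solve γ̇ = πDN/h for N: N_max = γ̇_max·h/(π·D) = 42.6157 × 0.00256 / (π × 0.0985) = 0.352552 rev/s = 21.1531 rpm

value=21.15 rpm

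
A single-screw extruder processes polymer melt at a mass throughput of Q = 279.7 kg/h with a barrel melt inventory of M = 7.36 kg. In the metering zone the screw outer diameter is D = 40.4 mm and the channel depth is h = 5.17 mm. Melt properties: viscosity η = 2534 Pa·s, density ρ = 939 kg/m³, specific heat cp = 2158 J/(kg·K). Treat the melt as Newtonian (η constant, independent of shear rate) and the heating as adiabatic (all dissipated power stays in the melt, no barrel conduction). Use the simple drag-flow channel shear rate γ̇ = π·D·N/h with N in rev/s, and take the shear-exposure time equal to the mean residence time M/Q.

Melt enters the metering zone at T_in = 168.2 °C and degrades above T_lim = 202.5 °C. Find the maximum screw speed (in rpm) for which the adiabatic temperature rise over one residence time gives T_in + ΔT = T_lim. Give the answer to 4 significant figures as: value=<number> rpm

value=41.59 rpm

Convert throughput: Q = 279.7 kg/h = 279.7/3600 = 0.0776944 kg/s
t_res = M / Q_s = 7.36 ÷ 0.0776944 = 94.7301 s
Geometry in SI: D = 40.4 mm → 0.0404 m, h = 5.17 mm → 0.00517 m
ΔT_a = T_lim − T_in = 202.5 °C − 168.2 °C = 34.3 K
Invert ΔT = ηγ̇²t_res/(ρcp) for γ̇: γ̇_max² = ΔT_a ρ cp / (η t_res) = 34.3·939·2158 / (2534·94.7301) = 289.545 s⁻²
Take the square root: γ̇_max = √(289.545) = 17.016 s⁻¹
Solve γ̇ = πDN/h for N: N_max = γ̇_max·h/(π·D) = 17.016 × 0.00517 / (π × 0.0404) = 0.693135 rev/s = 41.5881 rpm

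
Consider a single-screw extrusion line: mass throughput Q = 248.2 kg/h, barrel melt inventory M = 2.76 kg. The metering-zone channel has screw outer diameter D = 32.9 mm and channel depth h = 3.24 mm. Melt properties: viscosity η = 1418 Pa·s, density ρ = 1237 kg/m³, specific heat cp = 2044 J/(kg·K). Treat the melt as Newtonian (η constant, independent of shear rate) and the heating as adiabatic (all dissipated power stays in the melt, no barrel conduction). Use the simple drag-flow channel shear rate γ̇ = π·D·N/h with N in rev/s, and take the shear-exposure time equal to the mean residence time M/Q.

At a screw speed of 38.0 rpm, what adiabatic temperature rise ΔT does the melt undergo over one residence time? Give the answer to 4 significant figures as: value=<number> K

value=9.164 K

Q_s = Q / 3600 = 248.2 / 3600 = 0.0689444 kg/s
t_res = M / Q_s = 2.76 ÷ 0.0689444 = 40.0322 s
Geometry in metres: D = 32.9 mm → 0.0329 m, h = 3.24 mm → 0.00324 m; screw speed N = 38.0 rpm = 0.633333 rev/s
γ̇ = π·D·N / h = π · 0.0329 · 0.633333 / 0.00324 = 20.2038 s⁻¹
Adiabatic rise: ΔT = η γ̇² t_res / (ρ cp) = 1418·(20.2038)²·40.0322 / (1237·2044) = 9.16435 K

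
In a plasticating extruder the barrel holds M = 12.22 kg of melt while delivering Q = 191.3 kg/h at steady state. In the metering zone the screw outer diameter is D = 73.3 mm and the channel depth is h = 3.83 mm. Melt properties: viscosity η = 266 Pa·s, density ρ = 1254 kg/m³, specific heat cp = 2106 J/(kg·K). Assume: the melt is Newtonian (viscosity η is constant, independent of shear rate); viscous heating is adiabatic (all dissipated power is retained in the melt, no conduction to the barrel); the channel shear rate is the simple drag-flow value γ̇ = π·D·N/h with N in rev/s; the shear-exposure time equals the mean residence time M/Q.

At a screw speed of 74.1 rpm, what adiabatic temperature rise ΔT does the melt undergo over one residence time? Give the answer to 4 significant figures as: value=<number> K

value=127.7 K

Convert throughput: Q = 191.3 kg/h = 191.3/3600 = 0.0531389 kg/s
Mean residence time: t_res = M/Q_s = 12.22 kg / 0.0531389 kg/s = 229.963 s
Geometry in metres: D = 73.3 mm → 0.0733 m, h = 3.83 mm → 0.00383 m; screw speed N = 74.1 rpm = 1.235 rev/s
γ̇ = π D N / h = (π)(0.0733)(1.235) / 0.00383 = 74.2544 s⁻¹
Adiabatic rise: ΔT = η γ̇² t_res / (ρ cp) = 266·(74.2544)²·229.963 / (1254·2106) = 127.711 K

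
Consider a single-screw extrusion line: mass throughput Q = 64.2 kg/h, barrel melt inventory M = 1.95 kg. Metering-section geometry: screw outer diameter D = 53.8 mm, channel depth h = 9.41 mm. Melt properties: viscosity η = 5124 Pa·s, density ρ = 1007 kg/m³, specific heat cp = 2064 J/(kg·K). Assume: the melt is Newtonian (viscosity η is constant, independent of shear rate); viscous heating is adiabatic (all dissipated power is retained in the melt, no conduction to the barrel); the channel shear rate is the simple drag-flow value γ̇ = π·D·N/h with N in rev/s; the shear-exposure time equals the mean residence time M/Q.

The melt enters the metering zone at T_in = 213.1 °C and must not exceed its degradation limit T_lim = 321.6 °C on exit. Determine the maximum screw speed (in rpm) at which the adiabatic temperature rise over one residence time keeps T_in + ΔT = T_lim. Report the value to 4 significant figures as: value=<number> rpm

value=67.02 rpm

Throughput in SI: Q_s = 64.2 kg/h ÷ 3600 s/h = 0.0178333 kg/s
Mean residence time: t_res = M/Q_s = 1.95 kg / 0.0178333 kg/s = 109.346 s
D = 53.8 mm = 0.0538 m;  h = 9.41 mm = 0.00941 m
ΔT_a = T_lim − T_in = 321.6 − 213.1 = 108.5 K
γ̇_max² = ΔT_a·ρ·cp/(η·t_res) = 108.5·1007·2064/(5124·109.346) = 402.492 s⁻²
γ̇_max = √402.492 = 20.0622 s⁻¹
N_max = γ̇_max h / (πD) = 20.0622·0.00941/(π·0.0538) = 1.11696 rev/s → ×60 = 67.0174 rpm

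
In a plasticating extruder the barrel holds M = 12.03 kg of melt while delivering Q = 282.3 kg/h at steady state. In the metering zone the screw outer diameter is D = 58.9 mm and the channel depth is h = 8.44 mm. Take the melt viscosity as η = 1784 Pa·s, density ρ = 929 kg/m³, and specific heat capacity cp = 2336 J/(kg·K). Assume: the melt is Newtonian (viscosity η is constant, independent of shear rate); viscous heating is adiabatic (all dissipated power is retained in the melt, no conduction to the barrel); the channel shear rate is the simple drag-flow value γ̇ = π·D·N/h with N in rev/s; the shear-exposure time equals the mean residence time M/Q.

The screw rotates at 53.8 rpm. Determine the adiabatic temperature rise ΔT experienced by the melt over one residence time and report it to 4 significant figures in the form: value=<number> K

Convert throughput: Q = 282.3 kg/h = 282.3/3600 = 0.0784167 kg/s
t_res = M / Q_s = 12.03 ÷ 0.0784167 = 153.411 s
Convert to SI: D = 0.0589 m, h = 0.00844 m, N = 53.8/60 = 0.896667 rev/s
γ̇ = π·D·N / h = π · 0.0589 · 0.896667 / 0.00844 = 19.6587 s⁻¹
Adiabatic rise: ΔT = η γ̇² t_res / (ρ cp) = 1784·(19.6587)²·153.411 / (929·2336) = 48.7384 K

value=48.74 K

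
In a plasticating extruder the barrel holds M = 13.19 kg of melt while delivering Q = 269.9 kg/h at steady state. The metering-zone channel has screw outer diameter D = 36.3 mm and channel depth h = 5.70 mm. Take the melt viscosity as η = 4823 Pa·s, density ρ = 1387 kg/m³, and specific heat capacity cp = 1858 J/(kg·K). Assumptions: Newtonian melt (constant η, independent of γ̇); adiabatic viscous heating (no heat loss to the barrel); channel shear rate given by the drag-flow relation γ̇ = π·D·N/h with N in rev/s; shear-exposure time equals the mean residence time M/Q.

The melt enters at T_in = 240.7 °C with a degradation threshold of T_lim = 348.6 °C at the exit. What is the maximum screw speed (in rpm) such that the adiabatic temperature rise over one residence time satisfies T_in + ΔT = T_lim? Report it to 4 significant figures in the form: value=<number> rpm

Q_s = Q / 3600 = 269.9 / 3600 = 0.0749722 kg/s
t_res = M / Q_s = 13.19 ÷ 0.0749722 = 175.932 s
D = 36.3 mm = 0.0363 m;  h = 5.70 mm = 0.0057 m
ΔT_a = T_lim − T_in = 348.6 °C − 240.7 °C = 107.9 K
γ̇_max² = ΔT_a·ρ·cp/(η·t_res) = 107.9·1387·1858/(4823·175.932) = 327.704 s⁻²
γ̇_max = sqrt(327.704) = 18.1026 s⁻¹
N_max = γ̇_max h / (πD) = 18.1026·0.0057/(π·0.0363) = 0.904814 rev/s → ×60 = 54.2888 rpm

value=54.29 rpm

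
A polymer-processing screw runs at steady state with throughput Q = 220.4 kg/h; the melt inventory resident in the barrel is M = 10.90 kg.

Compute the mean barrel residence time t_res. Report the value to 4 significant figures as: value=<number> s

Q_s = Q / 3600 = 220.4 / 3600 = 0.0612222 kg/s
Mean residence time: t_res = M/Q_s = 10.90 kg / 0.0612222 kg/s = 178.04 s

value=178.0 s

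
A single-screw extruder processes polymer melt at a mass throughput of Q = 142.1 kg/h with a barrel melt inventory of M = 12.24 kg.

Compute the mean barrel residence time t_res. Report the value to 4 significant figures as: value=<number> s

value=310.1 s

Q_s = Q / 3600 = 142.1 / 3600 = 0.0394722 kg/s
t_res = M / Q_s = 12.24 ÷ 0.0394722 = 310.091 s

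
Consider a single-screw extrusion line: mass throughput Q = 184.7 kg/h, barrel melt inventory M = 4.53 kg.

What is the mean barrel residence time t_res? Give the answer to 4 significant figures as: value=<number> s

value=88.29 s

Throughput in SI: Q_s = 184.7 kg/h ÷ 3600 s/h = 0.0513056 kg/s
t_res = M / Q_s = 4.53 ÷ 0.0513056 = 88.2945 s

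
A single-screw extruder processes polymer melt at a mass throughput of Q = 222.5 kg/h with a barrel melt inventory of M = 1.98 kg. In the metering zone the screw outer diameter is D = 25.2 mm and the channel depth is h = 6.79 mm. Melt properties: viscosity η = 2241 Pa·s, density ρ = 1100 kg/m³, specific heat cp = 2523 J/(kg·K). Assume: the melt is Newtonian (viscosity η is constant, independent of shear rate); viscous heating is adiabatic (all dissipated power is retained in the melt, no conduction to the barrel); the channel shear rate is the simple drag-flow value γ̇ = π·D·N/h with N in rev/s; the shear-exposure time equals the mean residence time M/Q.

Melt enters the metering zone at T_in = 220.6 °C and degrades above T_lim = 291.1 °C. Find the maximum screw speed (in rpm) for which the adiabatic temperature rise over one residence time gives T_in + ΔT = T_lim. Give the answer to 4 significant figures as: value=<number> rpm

Q_s = Q / 3600 = 222.5 / 3600 = 0.0618056 kg/s
Mean residence time: t_res = M/Q_s = 1.98 kg / 0.0618056 kg/s = 32.036 s
Geometry in SI: D = 25.2 mm → 0.0252 m, h = 6.79 mm → 0.00679 m
Allowable rise: ΔT_a = T_lim − T_in = 291.1 − 220.6 = 70.5 K
γ̇_max² = ΔT_a·ρ·cp / (η·t_res) = [70.5 × 1100 × 2523] / [2241 × 32.036] = 2725.33 s⁻²
γ̇_max = sqrt(2725.33) = 52.2047 s⁻¹
Solve γ̇ = πDN/h for N: N_max = γ̇_max·h/(π·D) = 52.2047 × 0.00679 / (π × 0.0252) = 4.47743 rev/s = 268.646 rpm

value=268.6 rpm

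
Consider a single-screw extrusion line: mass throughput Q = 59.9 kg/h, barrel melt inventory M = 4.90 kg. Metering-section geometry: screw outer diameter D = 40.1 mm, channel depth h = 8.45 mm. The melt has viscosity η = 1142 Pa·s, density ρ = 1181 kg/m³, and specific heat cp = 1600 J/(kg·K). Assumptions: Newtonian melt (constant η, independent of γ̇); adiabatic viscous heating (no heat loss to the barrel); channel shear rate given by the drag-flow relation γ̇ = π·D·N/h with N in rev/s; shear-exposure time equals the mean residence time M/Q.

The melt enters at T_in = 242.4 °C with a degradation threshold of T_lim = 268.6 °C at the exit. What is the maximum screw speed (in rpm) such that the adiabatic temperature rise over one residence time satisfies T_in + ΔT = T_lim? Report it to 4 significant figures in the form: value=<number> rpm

Throughput in SI: Q_s = 59.9 kg/h ÷ 3600 s/h = 0.0166389 kg/s
Mean residence time: t_res = M/Q_s = 4.90 kg / 0.0166389 kg/s = 294.491 s
D = 40.1 mm = 0.0401 m;  h = 8.45 mm = 0.00845 m
ΔT_a = T_lim − T_in = 268.6 − 242.4 = 26.2 K
γ̇_max² = ΔT_a·ρ·cp/(η·t_res) = 26.2·1181·1600/(1142·294.491) = 147.209 s⁻²
γ̇_max = sqrt(147.209) = 12.133 s⁻¹
N_max = γ̇_max h / (πD) = 12.133·0.00845/(π·0.0401) = 0.813821 rev/s → ×60 = 48.8293 rpm

value=48.83 rpm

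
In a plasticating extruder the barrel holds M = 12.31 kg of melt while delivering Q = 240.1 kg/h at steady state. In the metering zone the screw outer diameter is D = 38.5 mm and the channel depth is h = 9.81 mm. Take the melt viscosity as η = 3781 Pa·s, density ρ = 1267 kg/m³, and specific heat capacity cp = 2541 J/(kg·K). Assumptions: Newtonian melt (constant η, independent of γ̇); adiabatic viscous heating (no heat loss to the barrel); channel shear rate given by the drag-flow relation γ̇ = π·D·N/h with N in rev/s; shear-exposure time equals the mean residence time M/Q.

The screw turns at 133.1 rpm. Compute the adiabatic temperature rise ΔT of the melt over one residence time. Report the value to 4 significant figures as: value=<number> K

Convert throughput: Q = 240.1 kg/h = 240.1/3600 = 0.0666944 kg/s
Mean residence time: t_res = M/Q_s = 12.31 kg / 0.0666944 kg/s = 184.573 s
D = 38.5 mm = 0.0385 m;  h = 9.81 mm = 0.00981 m;  N = 133.1 rpm / 60 = 2.21833 rev/s
γ̇ = π D N / h = (π)(0.0385)(2.21833) / 0.00981 = 27.3507 s⁻¹
ΔT = η·γ̇²·t_res / (ρ·cp) = 3781 · (27.3507)² · 184.573 / (1267 · 2541) = 162.155 K

value=162.2 K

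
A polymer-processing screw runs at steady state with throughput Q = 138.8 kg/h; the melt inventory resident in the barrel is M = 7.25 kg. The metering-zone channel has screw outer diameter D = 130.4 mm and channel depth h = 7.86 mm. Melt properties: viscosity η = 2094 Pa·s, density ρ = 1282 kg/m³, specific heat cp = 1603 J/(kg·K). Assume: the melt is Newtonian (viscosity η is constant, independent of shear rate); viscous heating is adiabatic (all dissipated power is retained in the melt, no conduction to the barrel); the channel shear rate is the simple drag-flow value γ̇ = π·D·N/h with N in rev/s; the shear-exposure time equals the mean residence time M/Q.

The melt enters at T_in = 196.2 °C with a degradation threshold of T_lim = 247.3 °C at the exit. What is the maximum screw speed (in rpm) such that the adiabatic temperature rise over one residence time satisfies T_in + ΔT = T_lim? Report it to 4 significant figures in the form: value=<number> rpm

Q_s = Q / 3600 = 138.8 / 3600 = 0.0385556 kg/s
t_res = M / Q_s = 7.25 / 0.0385556 = 188.04 s
D = 130.4 mm = 0.1304 m;  h = 7.86 mm = 0.00786 m
ΔT_a = T_lim − T_in = 247.3 − 196.2 = 51.1 K
γ̇_max² = ΔT_a·ρ·cp/(η·t_res) = 51.1·1282·1603/(2094·188.04) = 266.695 s⁻²
γ̇_max = √266.695 = 16.3308 s⁻¹
N_max = γ̇_max·h / (π·D) = 16.3308 · 0.00786 / (π · 0.1304) = 0.31333 rev/s = 18.7998 rpm

value=18.80 rpm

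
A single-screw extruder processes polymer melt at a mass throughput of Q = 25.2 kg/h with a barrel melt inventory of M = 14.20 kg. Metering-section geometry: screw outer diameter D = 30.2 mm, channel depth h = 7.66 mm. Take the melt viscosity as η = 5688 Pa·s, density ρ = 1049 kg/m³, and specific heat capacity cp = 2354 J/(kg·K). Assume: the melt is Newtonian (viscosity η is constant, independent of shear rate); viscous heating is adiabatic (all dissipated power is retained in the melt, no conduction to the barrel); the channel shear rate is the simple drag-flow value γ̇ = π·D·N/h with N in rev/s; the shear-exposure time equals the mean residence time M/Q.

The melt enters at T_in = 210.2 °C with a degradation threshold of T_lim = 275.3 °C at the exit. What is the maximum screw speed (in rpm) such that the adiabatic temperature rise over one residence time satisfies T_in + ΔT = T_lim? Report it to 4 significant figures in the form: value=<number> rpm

Throughput in SI: Q_s = 25.2 kg/h ÷ 3600 s/h = 0.007 kg/s
t_res = M / Q_s = 14.20 ÷ 0.007 = 2028.57 s
Convert to metres: D = 0.0302 m, h = 0.00766 m
Allowable rise: ΔT_a = T_lim − T_in = 275.3 − 210.2 = 65.1 K
γ̇_max² = ΔT_a·ρ·cp / (η·t_res) = [65.1 × 1049 × 2354] / [5688 × 2028.57] = 13.932 s⁻²
Take the square root: γ̇_max = √(13.932) = 3.73256 s⁻¹
Solve γ̇ = πDN/h for N: N_max = γ̇_max·h/(π·D) = 3.73256 × 0.00766 / (π × 0.0302) = 0.301355 rev/s = 18.0813 rpm

value=18.08 rpm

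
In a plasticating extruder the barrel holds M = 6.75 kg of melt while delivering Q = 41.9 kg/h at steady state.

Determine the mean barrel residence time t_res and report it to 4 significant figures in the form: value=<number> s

value=580.0 s

Q_s = Q / 3600 = 41.9 / 3600 = 0.0116389 kg/s
Mean residence time: t_res = M/Q_s = 6.75 kg / 0.0116389 kg/s = 579.952 s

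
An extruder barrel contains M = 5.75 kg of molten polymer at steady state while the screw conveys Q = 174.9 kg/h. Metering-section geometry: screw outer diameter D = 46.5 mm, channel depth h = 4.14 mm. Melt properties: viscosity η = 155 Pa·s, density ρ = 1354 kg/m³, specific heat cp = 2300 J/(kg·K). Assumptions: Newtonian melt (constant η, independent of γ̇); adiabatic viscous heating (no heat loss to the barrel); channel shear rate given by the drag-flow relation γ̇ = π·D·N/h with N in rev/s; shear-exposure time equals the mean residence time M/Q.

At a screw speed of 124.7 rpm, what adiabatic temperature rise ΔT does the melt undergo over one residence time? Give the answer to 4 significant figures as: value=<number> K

value=31.68 K

Q_s = Q / 3600 = 174.9 / 3600 = 0.0485833 kg/s
t_res = M / Q_s = 5.75 / 0.0485833 = 118.353 s
D = 46.5 mm = 0.0465 m;  h = 4.14 mm = 0.00414 m;  N = 124.7 rpm / 60 = 2.07833 rev/s
Shear rate: γ̇ = πDN/h = π·0.0465·2.07833/0.00414 = 73.3361 s⁻¹
ΔT = η·γ̇²·t_res/(ρ·cp) = [155 × 73.3361² × 118.353] / [1354 × 2300] = 31.6812 K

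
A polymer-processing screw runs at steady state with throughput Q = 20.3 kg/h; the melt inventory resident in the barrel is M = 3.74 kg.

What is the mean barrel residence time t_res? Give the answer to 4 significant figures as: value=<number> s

value=663.3 s

Throughput in SI: Q_s = 20.3 kg/h ÷ 3600 s/h = 0.00563889 kg/s
t_res = M / Q_s = 3.74 ÷ 0.00563889 = 663.251 s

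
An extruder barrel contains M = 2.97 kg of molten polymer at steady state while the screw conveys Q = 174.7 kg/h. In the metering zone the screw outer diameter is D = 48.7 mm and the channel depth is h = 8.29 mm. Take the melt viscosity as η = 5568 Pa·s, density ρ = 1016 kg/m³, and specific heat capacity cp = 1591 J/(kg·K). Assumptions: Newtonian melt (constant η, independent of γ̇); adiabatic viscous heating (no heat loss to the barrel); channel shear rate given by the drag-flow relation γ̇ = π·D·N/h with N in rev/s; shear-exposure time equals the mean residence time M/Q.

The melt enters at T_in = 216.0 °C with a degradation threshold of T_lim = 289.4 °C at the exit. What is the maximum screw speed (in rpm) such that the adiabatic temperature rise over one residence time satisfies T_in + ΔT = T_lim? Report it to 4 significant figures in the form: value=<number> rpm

value=60.66 rpm

Throughput in SI: Q_s = 174.7 kg/h ÷ 3600 s/h = 0.0485278 kg/s
Mean residence time: t_res = M/Q_s = 2.97 kg / 0.0485278 kg/s = 61.2021 s
D = 48.7 mm = 0.0487 m;  h = 8.29 mm = 0.00829 m
ΔT_a = T_lim − T_in = 289.4 °C − 216.0 °C = 73.4 K
γ̇_max² = ΔT_a·ρ·cp / (η·t_res) = [73.4 × 1016 × 1591] / [5568 × 61.2021] = 348.173 s⁻²
γ̇_max = √348.173 = 18.6594 s⁻¹
Solve γ̇ = πDN/h for N: N_max = γ̇_max·h/(π·D) = 18.6594 × 0.00829 / (π × 0.0487) = 1.01105 rev/s = 60.6631 rpm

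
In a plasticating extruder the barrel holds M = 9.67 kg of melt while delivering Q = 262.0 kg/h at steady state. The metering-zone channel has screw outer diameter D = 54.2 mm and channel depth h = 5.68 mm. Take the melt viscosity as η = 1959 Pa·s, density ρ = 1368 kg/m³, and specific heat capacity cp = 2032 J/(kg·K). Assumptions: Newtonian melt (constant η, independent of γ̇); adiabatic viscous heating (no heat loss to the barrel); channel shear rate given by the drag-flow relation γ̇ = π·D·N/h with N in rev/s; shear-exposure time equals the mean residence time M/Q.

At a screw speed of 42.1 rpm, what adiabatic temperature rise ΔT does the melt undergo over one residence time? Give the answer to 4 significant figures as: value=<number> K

Throughput in SI: Q_s = 262.0 kg/h ÷ 3600 s/h = 0.0727778 kg/s
t_res = M / Q_s = 9.67 ÷ 0.0727778 = 132.87 s
Convert to SI: D = 0.0542 m, h = 0.00568 m, N = 42.1/60 = 0.701667 rev/s
γ̇ = π·D·N / h = π · 0.0542 · 0.701667 / 0.00568 = 21.0345 s⁻¹
ΔT = η·γ̇²·t_res/(ρ·cp) = [1959 × 21.0345² × 132.87] / [1368 × 2032] = 41.4301 K

value=41.43 K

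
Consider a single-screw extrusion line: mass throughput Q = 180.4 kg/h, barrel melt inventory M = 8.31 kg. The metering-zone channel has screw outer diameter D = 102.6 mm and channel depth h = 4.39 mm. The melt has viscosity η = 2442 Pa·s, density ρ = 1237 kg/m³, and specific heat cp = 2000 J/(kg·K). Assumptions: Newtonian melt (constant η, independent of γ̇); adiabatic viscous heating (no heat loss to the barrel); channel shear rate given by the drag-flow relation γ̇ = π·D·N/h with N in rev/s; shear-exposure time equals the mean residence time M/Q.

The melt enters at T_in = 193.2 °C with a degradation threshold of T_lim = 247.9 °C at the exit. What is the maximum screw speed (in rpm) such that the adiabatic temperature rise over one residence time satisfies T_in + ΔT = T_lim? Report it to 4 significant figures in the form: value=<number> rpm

Throughput in SI: Q_s = 180.4 kg/h ÷ 3600 s/h = 0.0501111 kg/s
Mean residence time: t_res = M/Q_s = 8.31 kg / 0.0501111 kg/s = 165.831 s
Convert to metres: D = 0.1026 m, h = 0.00439 m
ΔT_a = T_lim − T_in = 247.9 °C − 193.2 °C = 54.7 K
γ̇_max² = ΔT_a·ρ·cp/(η·t_res) = 54.7·1237·2000/(2442·165.831) = 334.175 s⁻²
γ̇_max = √334.175 = 18.2805 s⁻¹
N_max = γ̇_max h / (πD) = 18.2805·0.00439/(π·0.1026) = 0.248974 rev/s → ×60 = 14.9385 rpm

value=14.94 rpm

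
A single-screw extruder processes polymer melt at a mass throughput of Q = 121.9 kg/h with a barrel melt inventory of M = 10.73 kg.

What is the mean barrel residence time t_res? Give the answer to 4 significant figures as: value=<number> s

value=316.9 s

Convert throughput: Q = 121.9 kg/h = 121.9/3600 = 0.0338611 kg/s
Mean residence time: t_res = M/Q_s = 10.73 kg / 0.0338611 kg/s = 316.883 s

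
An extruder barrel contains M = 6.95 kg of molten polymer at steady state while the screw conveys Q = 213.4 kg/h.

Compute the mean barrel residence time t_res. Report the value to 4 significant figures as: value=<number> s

value=117.2 s

Convert throughput: Q = 213.4 kg/h = 213.4/3600 = 0.0592778 kg/s
Mean residence time: t_res = M/Q_s = 6.95 kg / 0.0592778 kg/s = 117.245 s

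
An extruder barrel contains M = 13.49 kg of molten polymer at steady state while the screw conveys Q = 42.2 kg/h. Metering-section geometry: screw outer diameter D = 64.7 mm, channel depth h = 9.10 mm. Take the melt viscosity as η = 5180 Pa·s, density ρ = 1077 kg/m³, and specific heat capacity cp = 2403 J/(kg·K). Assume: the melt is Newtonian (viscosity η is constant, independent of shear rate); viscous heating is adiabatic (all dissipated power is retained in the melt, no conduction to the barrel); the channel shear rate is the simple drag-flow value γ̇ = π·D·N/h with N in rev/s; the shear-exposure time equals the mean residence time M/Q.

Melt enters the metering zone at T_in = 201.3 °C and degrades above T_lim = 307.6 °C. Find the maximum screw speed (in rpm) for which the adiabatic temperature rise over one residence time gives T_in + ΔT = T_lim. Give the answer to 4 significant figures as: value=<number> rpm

value=18.25 rpm

Convert throughput: Q = 42.2 kg/h = 42.2/3600 = 0.0117222 kg/s
t_res = M / Q_s = 13.49 ÷ 0.0117222 = 1150.81 s
Geometry in SI: D = 64.7 mm → 0.0647 m, h = 9.10 mm → 0.0091 m
Allowable rise: ΔT_a = T_lim − T_in = 307.6 − 201.3 = 106.3 K
Invert ΔT = ηγ̇²t_res/(ρcp) for γ̇: γ̇_max² = ΔT_a ρ cp / (η t_res) = 106.3·1077·2403 / (5180·1150.81) = 46.1499 s⁻²
Take the square root: γ̇_max = √(46.1499) = 6.79337 s⁻¹
N_max = γ̇_max·h / (π·D) = 6.79337 · 0.0091 / (π · 0.0647) = 0.304139 rev/s = 18.2484 rpm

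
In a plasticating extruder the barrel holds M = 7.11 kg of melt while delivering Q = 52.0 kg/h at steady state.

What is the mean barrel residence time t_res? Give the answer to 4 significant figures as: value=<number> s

Q_s = Q / 3600 = 52.0 / 3600 = 0.0144444 kg/s
t_res = M / Q_s = 7.11 / 0.0144444 = 492.231 s

value=492.2 s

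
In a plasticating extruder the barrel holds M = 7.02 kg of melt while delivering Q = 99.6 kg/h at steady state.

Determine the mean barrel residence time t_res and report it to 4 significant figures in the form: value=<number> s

value=253.7 s

Q_s = Q / 3600 = 99.6 / 3600 = 0.0276667 kg/s
t_res = M / Q_s = 7.02 / 0.0276667 = 253.735 s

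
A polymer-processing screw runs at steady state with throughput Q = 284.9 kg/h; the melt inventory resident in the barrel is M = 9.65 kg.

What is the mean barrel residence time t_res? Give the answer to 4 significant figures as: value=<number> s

Q_s = Q / 3600 = 284.9 / 3600 = 0.0791389 kg/s
t_res = M / Q_s = 9.65 / 0.0791389 = 121.938 s

value=121.9 s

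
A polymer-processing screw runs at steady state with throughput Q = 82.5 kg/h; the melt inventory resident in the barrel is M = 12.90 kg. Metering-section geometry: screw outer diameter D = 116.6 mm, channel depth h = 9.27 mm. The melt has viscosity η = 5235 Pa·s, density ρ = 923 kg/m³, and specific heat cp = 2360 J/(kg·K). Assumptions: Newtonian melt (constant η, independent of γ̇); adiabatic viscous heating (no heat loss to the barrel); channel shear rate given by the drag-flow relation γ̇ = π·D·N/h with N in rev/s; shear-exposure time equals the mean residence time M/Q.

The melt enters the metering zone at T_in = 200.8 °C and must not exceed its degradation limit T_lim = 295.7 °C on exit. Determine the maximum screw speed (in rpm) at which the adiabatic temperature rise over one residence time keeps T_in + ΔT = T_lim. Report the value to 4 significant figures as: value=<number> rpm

Q_s = Q / 3600 = 82.5 / 3600 = 0.0229167 kg/s
t_res = M / Q_s = 12.90 ÷ 0.0229167 = 562.909 s
Convert to metres: D = 0.1166 m, h = 0.00927 m
ΔT_a = T_lim − T_in = 295.7 °C − 200.8 °C = 94.9 K
Invert ΔT = ηγ̇²t_res/(ρcp) for γ̇: γ̇_max² = ΔT_a ρ cp / (η t_res) = 94.9·923·2360 / (5235·562.909) = 70.1496 s⁻²
Take the square root: γ̇_max = √(70.1496) = 8.37553 s⁻¹
N_max = γ̇_max·h / (π·D) = 8.37553 · 0.00927 / (π · 0.1166) = 0.211955 rev/s = 12.7173 rpm

value=12.72 rpm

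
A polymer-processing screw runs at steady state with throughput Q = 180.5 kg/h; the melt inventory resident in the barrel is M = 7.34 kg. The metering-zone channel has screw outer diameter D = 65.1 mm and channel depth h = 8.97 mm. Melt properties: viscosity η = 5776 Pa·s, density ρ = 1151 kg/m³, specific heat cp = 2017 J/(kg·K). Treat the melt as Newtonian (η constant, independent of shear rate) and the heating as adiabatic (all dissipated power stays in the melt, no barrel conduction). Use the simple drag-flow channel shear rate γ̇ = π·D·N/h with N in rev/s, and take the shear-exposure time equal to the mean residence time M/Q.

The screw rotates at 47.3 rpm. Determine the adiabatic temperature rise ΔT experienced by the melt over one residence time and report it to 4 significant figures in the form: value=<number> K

Convert throughput: Q = 180.5 kg/h = 180.5/3600 = 0.0501389 kg/s
Mean residence time: t_res = M/Q_s = 7.34 kg / 0.0501389 kg/s = 146.393 s
Convert to SI: D = 0.0651 m, h = 0.00897 m, N = 47.3/60 = 0.788333 rev/s
Shear rate: γ̇ = πDN/h = π·0.0651·0.788333/0.00897 = 17.9741 s⁻¹
ΔT = η·γ̇²·t_res / (ρ·cp) = 5776 · (17.9741)² · 146.393 / (1151 · 2017) = 117.67 K

value=117.7 K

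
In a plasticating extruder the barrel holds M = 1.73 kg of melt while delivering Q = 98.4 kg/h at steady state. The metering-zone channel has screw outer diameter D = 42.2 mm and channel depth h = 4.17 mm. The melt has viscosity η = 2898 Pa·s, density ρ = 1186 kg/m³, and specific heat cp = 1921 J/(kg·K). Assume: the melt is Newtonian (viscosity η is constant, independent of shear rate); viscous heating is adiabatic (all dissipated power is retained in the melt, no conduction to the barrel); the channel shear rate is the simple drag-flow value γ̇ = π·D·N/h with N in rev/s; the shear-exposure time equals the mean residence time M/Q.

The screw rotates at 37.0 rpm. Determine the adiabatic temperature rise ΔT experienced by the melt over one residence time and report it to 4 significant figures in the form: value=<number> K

value=30.95 K

Convert throughput: Q = 98.4 kg/h = 98.4/3600 = 0.0273333 kg/s
Mean residence time: t_res = M/Q_s = 1.73 kg / 0.0273333 kg/s = 63.2927 s
Geometry in metres: D = 42.2 mm → 0.0422 m, h = 4.17 mm → 0.00417 m; screw speed N = 37.0 rpm = 0.616667 rev/s
γ̇ = π·D·N / h = π · 0.0422 · 0.616667 / 0.00417 = 19.6054 s⁻¹
ΔT = η·γ̇²·t_res / (ρ·cp) = 2898 · (19.6054)² · 63.2927 / (1186 · 1921) = 30.9452 K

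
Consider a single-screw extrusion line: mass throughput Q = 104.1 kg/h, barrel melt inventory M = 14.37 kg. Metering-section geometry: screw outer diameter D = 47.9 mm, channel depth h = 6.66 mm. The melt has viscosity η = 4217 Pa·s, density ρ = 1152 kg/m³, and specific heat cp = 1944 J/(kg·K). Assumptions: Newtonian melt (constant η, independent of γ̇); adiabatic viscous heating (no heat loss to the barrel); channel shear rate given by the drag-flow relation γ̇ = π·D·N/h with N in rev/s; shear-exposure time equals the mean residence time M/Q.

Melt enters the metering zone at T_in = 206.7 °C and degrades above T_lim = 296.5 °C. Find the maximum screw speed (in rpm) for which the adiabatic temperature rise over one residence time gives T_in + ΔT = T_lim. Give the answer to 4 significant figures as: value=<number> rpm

value=26.01 rpm

Convert throughput: Q = 104.1 kg/h = 104.1/3600 = 0.0289167 kg/s
t_res = M / Q_s = 14.37 / 0.0289167 = 496.945 s
Convert to metres: D = 0.0479 m, h = 0.00666 m
ΔT_a = T_lim − T_in = 296.5 °C − 206.7 °C = 89.8 K
γ̇_max² = ΔT_a·ρ·cp/(η·t_res) = 89.8·1152·1944/(4217·496.945) = 95.965 s⁻²
Take the square root: γ̇_max = √(95.965) = 9.79617 s⁻¹
N_max = γ̇_max·h / (π·D) = 9.79617 · 0.00666 / (π · 0.0479) = 0.433556 rev/s = 26.0134 rpm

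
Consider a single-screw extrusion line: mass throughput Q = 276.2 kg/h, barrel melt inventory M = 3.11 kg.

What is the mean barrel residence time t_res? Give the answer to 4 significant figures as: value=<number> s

value=40.54 s

Throughput in SI: Q_s = 276.2 kg/h ÷ 3600 s/h = 0.0767222 kg/s
Mean residence time: t_res = M/Q_s = 3.11 kg / 0.0767222 kg/s = 40.5358 s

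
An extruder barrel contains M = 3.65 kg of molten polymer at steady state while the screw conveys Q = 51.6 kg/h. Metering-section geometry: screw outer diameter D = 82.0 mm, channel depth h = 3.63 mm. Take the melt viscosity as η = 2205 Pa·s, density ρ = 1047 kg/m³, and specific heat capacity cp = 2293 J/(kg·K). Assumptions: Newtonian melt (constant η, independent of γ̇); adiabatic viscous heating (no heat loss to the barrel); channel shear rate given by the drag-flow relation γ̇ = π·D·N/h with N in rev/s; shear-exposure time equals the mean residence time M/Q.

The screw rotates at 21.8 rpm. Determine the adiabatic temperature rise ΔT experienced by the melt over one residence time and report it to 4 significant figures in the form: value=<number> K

value=155.5 K

Convert throughput: Q = 51.6 kg/h = 51.6/3600 = 0.0143333 kg/s
Mean residence time: t_res = M/Q_s = 3.65 kg / 0.0143333 kg/s = 254.651 s
D = 82.0 mm = 0.082 m;  h = 3.63 mm = 0.00363 m;  N = 21.8 rpm / 60 = 0.363333 rev/s
γ̇ = π·D·N / h = π · 0.082 · 0.363333 / 0.00363 = 25.7847 s⁻¹
ΔT = η·γ̇²·t_res/(ρ·cp) = [2205 × 25.7847² × 254.651] / [1047 × 2293] = 155.499 K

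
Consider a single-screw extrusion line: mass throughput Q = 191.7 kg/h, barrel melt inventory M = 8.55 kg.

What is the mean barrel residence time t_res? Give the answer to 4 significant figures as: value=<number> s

value=160.6 s

Convert throughput: Q = 191.7 kg/h = 191.7/3600 = 0.05325 kg/s
t_res = M / Q_s = 8.55 / 0.05325 = 160.563 s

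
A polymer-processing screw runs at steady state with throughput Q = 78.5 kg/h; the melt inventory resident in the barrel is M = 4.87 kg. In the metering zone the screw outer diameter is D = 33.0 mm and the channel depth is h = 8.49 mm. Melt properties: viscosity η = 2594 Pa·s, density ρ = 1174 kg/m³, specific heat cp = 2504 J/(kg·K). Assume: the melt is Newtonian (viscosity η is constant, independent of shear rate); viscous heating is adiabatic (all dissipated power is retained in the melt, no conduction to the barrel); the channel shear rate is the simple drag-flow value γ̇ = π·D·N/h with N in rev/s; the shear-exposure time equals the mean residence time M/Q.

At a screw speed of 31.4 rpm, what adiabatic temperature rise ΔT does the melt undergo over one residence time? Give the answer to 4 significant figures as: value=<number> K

Throughput in SI: Q_s = 78.5 kg/h ÷ 3600 s/h = 0.0218056 kg/s
t_res = M / Q_s = 4.87 / 0.0218056 = 223.338 s
Convert to SI: D = 0.033 m, h = 0.00849 m, N = 31.4/60 = 0.523333 rev/s
γ̇ = π·D·N / h = π · 0.033 · 0.523333 / 0.00849 = 6.3905 s⁻¹
ΔT = η·γ̇²·t_res/(ρ·cp) = [2594 × 6.3905² × 223.338] / [1174 × 2504] = 8.04819 K

value=8.048 K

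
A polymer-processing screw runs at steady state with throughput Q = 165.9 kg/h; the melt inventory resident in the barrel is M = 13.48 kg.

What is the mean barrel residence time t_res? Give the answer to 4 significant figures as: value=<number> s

value=292.5 s

Throughput in SI: Q_s = 165.9 kg/h ÷ 3600 s/h = 0.0460833 kg/s
t_res = M / Q_s = 13.48 / 0.0460833 = 292.514 s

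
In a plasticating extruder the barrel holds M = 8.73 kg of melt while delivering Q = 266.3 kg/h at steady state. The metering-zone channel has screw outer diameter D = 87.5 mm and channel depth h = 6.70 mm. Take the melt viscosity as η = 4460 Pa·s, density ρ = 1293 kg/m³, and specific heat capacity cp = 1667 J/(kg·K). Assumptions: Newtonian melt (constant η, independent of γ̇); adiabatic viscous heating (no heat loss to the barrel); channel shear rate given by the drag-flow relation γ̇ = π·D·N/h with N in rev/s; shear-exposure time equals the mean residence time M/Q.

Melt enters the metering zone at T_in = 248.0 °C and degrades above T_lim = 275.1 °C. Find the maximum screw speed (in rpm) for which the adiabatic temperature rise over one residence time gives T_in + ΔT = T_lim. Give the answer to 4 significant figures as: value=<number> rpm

Throughput in SI: Q_s = 266.3 kg/h ÷ 3600 s/h = 0.0739722 kg/s
t_res = M / Q_s = 8.73 ÷ 0.0739722 = 118.017 s
Geometry in SI: D = 87.5 mm → 0.0875 m, h = 6.70 mm → 0.0067 m
ΔT_a = T_lim − T_in = 275.1 − 248.0 = 27.1 K
Invert ΔT = ηγ̇²t_res/(ρcp) for γ̇: γ̇_max² = ΔT_a ρ cp / (η t_res) = 27.1·1293·1667 / (4460·118.017) = 110.974 s⁻²
γ̇_max = √110.974 = 10.5344 s⁻¹
Solve γ̇ = πDN/h for N: N_max = γ̇_max·h/(π·D) = 10.5344 × 0.0067 / (π × 0.0875) = 0.256761 rev/s = 15.4056 rpm

value=15.41 rpm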